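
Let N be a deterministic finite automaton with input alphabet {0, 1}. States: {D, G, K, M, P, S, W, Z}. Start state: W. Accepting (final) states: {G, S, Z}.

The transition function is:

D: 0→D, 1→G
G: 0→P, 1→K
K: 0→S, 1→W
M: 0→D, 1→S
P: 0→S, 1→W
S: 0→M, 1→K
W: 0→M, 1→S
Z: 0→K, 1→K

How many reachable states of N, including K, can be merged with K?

2

Reachable states from the start: {D,G,K,M,P,S,W}. Unreachable: {Z} — drop them.
P0 = {G,S} | {D,K,M,P,W}.
Refine {D,K,M,P,W} on symbol 0: members go to different blocks, giving {D,M,W} and {K,P}.
Split {G,S} by δ(·,0) → {G} and {S}.
On input 1, block {D,M,W} splits into {M,W} and {D}.
Split {M,W} by δ(·,0) → {W} and {M}.
No further refinement is possible. Final partition (6 blocks): {G} | {W} | {K,P} | {S} | {D} | {M}.
The equivalence class containing K is {K,P}, of size 2.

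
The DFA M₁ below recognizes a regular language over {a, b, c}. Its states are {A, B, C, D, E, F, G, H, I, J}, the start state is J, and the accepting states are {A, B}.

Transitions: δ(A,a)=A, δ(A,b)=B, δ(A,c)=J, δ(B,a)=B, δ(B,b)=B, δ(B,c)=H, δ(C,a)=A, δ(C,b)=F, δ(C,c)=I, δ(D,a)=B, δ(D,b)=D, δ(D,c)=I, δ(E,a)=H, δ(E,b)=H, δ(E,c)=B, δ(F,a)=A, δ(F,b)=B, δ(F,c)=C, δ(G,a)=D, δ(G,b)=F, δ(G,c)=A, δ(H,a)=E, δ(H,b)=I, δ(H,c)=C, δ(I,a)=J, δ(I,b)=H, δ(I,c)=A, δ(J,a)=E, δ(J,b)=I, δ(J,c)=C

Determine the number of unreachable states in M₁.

2

No path from J leads to D, G; the other 8 states are all reachable.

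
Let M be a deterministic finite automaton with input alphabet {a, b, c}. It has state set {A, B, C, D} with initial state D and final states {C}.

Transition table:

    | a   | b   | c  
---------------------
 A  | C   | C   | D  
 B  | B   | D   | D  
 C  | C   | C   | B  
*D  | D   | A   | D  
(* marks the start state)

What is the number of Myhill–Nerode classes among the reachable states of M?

4

All states are reachable from the start state.
Start with accepting vs non-accepting: {C} | {A,B,D}.
Refine {A,B,D} on symbol a: members go to different blocks, giving {B,D} and {A}.
Split {B,D} by δ(·,b) → {B} and {D}.
No further refinement is possible. Final partition (4 blocks): {C} | {B} | {A} | {D}.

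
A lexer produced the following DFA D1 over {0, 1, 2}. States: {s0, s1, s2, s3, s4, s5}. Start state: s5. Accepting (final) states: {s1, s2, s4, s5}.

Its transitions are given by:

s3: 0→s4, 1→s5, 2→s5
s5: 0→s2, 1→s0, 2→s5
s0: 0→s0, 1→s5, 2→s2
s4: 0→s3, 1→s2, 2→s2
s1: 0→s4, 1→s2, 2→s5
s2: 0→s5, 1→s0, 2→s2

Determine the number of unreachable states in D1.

3

Starting at s5 and following transitions, the reachable set is {s0, s2, s5}. That leaves s1, s3, s4 unreachable — 3 in total.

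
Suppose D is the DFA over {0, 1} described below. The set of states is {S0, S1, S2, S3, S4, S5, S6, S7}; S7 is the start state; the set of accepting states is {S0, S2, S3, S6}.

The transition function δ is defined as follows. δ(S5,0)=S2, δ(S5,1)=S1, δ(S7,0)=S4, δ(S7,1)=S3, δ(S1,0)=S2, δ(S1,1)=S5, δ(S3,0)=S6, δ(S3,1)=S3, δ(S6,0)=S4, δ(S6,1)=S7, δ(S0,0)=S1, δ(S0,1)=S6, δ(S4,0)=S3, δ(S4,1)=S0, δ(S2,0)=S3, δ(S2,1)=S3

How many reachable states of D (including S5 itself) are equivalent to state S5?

2

All states are reachable from the start state.
Start with accepting vs non-accepting: {S0,S2,S3,S6} | {S1,S4,S5,S7}.
Split {S0,S2,S3,S6} by δ(·,0) → {S0,S6} and {S2,S3}.
Split {S0,S6} by δ(·,1) → {S0} and {S6}.
On input 0, block {S1,S4,S5,S7} splits into {S1,S4,S5} and {S7}.
Split {S1,S4,S5} by δ(·,1) → {S1,S5} and {S4}.
On input 0, block {S2,S3} splits into {S2} and {S3}.
No further refinement is possible. Final partition (7 blocks): {S0} | {S1,S5} | {S2} | {S6} | {S7} | {S4} | {S3}.
The equivalence class containing S5 is {S1,S5}, of size 2.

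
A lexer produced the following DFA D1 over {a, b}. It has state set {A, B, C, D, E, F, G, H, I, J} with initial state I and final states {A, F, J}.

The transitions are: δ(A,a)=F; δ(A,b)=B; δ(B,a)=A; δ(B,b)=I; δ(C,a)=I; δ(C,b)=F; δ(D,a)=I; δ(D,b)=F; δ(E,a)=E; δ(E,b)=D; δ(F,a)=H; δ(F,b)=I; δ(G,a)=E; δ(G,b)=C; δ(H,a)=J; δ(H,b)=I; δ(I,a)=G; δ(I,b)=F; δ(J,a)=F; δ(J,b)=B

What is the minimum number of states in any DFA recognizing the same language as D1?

6

P0 = {A,F,J} | {B,C,D,E,G,H,I}.
Refine {A,F,J} on symbol a: members go to different blocks, giving {A,J} and {F}.
On input a, block {B,C,D,E,G,H,I} splits into {C,D,E,G,I} and {B,H}.
Split {C,D,E,G,I} by δ(·,b) → {C,D,I} and {E,G}.
Split {C,D,I} by δ(·,a) → {C,D} and {I}.
No further refinement is possible. Final partition (6 blocks): {A,J} | {C,D} | {F} | {B,H} | {E,G} | {I}.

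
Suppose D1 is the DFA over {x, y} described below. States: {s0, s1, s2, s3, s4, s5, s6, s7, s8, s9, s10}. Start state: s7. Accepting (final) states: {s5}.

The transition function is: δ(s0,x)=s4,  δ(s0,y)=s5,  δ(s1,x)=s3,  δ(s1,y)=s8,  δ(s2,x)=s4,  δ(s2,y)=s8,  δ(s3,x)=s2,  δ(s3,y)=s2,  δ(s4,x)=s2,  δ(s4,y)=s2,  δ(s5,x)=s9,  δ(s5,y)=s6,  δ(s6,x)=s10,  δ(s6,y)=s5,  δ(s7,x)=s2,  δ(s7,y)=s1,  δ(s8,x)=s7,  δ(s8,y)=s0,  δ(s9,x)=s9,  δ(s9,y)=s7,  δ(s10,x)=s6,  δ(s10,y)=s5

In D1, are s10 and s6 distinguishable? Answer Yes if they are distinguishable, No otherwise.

No

Every state is reachable, so we keep all 11.
Start with accepting vs non-accepting: {s5} | {s0,s1,s2,s3,s4,s6,s7,s8,s9,s10}.
Refine {s0,s1,s2,s3,s4,s6,s7,s8,s9,s10} on symbol y: members go to different blocks, giving {s1,s2,s3,s4,s7,s8,s9} and {s0,s6,s10}.
On input y, block {s1,s2,s3,s4,s7,s8,s9} splits into {s1,s2,s3,s4,s7,s9} and {s8}.
Split {s1,s2,s3,s4,s7,s9} by δ(·,y) → {s3,s4,s7,s9} and {s1,s2}.
Split {s3,s4,s7,s9} by δ(·,x) → {s3,s4,s7} and {s9}.
Refine {s0,s6,s10} on symbol x: members go to different blocks, giving {s6,s10} and {s0}.
The partition is now stable with 7 blocks: {s5} | {s3,s4,s7} | {s6,s10} | {s8} | {s1,s2} | {s9} | {s0}.
s10 and s6 lie in the same block of the stable partition, so they are equivalent — no string distinguishes them.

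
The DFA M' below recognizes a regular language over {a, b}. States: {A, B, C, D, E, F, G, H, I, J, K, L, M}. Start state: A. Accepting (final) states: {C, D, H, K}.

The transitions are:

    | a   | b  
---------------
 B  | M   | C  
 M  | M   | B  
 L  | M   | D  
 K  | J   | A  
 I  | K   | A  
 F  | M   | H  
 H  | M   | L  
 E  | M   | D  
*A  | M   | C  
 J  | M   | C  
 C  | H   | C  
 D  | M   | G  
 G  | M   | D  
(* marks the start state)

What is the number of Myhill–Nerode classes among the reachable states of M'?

Reachable states from the start: {A,B,C,D,G,H,L,M}. Unreachable: {E,F,I,J,K} — drop them.
P0 = {C,D,H} | {A,B,G,L,M}.
On input a, block {C,D,H} splits into {D,H} and {C}.
On input b, block {A,B,G,L,M} splits into {A,B} and {G,L} and {M}.
Stable partition: {D,H} | {A,B} | {C} | {G,L} | {M} — 5 equivalence classes.

5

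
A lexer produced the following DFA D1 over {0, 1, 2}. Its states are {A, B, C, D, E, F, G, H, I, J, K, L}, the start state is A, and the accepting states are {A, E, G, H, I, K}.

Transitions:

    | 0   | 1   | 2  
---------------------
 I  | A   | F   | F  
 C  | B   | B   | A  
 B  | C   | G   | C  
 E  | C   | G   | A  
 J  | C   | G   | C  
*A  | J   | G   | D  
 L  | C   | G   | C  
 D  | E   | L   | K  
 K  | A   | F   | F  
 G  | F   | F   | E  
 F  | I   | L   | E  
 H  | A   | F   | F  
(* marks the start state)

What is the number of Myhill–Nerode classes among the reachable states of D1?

8

States {H} cannot be reached from the start state, so discard them.
Start with accepting vs non-accepting: {A,E,G,I,K} | {B,C,D,F,J,L}.
On input 0, block {A,E,G,I,K} splits into {A,E,G} and {I,K}.
Refine {A,E,G} on symbol 1: members go to different blocks, giving {A,E} and {G}.
Refine {A,E} on symbol 2: members go to different blocks, giving {A} and {E}.
Split {B,C,D,F,J,L} by δ(·,0) → {B,C,J,L} and {D} and {F}.
Split {B,C,J,L} by δ(·,1) → {B,J,L} and {C}.
The partition is now stable with 8 blocks: {A} | {B,J,L} | {I,K} | {G} | {E} | {D} | {F} | {C}.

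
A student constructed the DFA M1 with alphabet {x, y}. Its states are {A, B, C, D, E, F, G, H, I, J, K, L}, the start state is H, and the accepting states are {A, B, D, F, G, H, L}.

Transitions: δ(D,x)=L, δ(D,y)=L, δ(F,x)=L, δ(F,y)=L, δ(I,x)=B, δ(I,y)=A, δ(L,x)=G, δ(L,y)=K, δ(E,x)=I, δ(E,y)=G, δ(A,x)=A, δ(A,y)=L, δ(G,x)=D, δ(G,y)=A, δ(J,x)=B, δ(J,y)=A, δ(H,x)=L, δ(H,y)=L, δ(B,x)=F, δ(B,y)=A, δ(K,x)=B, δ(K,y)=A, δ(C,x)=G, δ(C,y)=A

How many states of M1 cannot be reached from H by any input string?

4

BFS from H reaches {A, B, D, F, G, H, K, L}; the 4 state(s) C, E, I, J are never visited.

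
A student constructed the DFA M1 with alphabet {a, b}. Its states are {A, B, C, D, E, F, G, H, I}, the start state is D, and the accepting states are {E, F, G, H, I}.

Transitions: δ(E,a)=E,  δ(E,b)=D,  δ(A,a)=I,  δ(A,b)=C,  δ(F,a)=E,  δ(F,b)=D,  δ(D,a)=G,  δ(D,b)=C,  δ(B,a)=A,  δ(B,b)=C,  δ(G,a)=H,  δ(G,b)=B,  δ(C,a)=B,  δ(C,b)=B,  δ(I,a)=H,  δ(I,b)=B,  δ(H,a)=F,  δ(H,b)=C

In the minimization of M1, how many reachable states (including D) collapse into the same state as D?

2

P0 = {E,F,G,H,I} | {A,B,C,D}.
On input a, block {A,B,C,D} splits into {A,D} and {B,C}.
Refine {E,F,G,H,I} on symbol b: members go to different blocks, giving {G,H,I} and {E,F}.
Refine {G,H,I} on symbol a: members go to different blocks, giving {G,I} and {H}.
On input a, block {B,C} splits into {B} and {C}.
The partition is now stable with 6 blocks: {G,I} | {A,D} | {B} | {E,F} | {H} | {C}.
The equivalence class containing D is {A,D}, of size 2.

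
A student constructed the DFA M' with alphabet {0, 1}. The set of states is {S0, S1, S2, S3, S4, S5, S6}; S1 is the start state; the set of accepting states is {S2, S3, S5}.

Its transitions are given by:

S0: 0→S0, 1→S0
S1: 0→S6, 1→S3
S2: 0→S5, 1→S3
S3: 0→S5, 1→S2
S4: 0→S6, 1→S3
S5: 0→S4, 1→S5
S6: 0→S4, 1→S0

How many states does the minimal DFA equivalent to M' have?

5

Every state is reachable, so we keep all 7.
P0 = {S2,S3,S5} | {S0,S1,S4,S6}.
Refine {S2,S3,S5} on symbol 0: members go to different blocks, giving {S2,S3} and {S5}.
On input 1, block {S0,S1,S4,S6} splits into {S0,S6} and {S1,S4}.
On input 0, block {S0,S6} splits into {S0} and {S6}.
The partition is now stable with 5 blocks: {S2,S3} | {S0} | {S5} | {S1,S4} | {S6}.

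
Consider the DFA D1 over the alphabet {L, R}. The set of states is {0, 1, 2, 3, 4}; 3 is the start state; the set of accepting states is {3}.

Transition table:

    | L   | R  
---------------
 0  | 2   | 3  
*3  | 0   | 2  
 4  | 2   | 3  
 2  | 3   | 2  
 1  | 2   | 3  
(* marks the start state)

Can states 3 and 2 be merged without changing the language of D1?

No

States {1,4} cannot be reached from the start state, so discard them.
Initial partition by acceptance: {3} | {0,2}.
On input L, block {0,2} splits into {0} and {2}.
The partition is now stable with 3 blocks: {3} | {0} | {2}.
3 and 2 end up in different blocks, so they are distinguishable. For instance, the string 'ε' is accepted from only 3.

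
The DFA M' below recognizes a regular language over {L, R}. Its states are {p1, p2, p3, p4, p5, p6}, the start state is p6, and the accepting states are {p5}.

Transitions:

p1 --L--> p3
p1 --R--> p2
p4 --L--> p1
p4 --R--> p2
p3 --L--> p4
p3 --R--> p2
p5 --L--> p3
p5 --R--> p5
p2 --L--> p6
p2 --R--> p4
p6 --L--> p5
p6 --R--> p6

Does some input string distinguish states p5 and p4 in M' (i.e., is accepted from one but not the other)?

Yes

Every state is reachable, so we keep all 6.
P0 = {p5} | {p1,p2,p3,p4,p6}.
Refine {p1,p2,p3,p4,p6} on symbol L: members go to different blocks, giving {p1,p2,p3,p4} and {p6}.
Refine {p1,p2,p3,p4} on symbol L: members go to different blocks, giving {p1,p3,p4} and {p2}.
Stable partition: {p5} | {p1,p3,p4} | {p6} | {p2} — 4 equivalence classes.
p5 and p4 end up in different blocks, so they are distinguishable. For instance, the string 'ε' is accepted from only p5.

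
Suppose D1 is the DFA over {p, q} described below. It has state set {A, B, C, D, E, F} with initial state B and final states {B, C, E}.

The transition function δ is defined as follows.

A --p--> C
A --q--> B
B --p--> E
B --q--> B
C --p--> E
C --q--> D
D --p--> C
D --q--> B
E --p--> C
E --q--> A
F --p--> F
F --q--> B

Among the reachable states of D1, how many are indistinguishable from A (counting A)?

Reachable states from the start: {A,B,C,D,E}. Unreachable: {F} — drop them.
Start with accepting vs non-accepting: {B,C,E} | {A,D}.
Split {B,C,E} by δ(·,q) → {C,E} and {B}.
No further refinement is possible. Final partition (3 blocks): {C,E} | {A,D} | {B}.
State A belongs to the block {A,D}, which has 2 states.

2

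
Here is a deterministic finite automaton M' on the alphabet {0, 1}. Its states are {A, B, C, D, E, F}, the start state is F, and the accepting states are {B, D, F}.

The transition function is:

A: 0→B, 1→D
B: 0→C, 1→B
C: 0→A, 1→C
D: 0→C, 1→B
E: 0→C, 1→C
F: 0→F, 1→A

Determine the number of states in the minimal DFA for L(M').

4

First remove the unreachable states {E}; 5 states remain.
P0 = {B,D,F} | {A,C}.
Refine {B,D,F} on symbol 0: members go to different blocks, giving {B,D} and {F}.
On input 0, block {A,C} splits into {A} and {C}.
The partition is now stable with 4 blocks: {B,D} | {A} | {F} | {C}.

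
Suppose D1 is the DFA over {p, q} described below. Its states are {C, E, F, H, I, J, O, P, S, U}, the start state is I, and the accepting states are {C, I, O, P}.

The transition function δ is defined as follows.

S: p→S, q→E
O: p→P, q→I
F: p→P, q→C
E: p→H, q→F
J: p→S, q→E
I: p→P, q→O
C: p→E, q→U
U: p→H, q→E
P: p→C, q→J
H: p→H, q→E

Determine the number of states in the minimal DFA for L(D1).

6

All states are reachable from the start state.
Start with accepting vs non-accepting: {C,I,O,P} | {E,F,H,J,S,U}.
On input p, block {C,I,O,P} splits into {I,O,P} and {C}.
On input p, block {I,O,P} splits into {I,O} and {P}.
Refine {E,F,H,J,S,U} on symbol p: members go to different blocks, giving {E,H,J,S,U} and {F}.
Split {E,H,J,S,U} by δ(·,q) → {H,J,S,U} and {E}.
Stable partition: {I,O} | {H,J,S,U} | {C} | {P} | {F} | {E} — 6 equivalence classes.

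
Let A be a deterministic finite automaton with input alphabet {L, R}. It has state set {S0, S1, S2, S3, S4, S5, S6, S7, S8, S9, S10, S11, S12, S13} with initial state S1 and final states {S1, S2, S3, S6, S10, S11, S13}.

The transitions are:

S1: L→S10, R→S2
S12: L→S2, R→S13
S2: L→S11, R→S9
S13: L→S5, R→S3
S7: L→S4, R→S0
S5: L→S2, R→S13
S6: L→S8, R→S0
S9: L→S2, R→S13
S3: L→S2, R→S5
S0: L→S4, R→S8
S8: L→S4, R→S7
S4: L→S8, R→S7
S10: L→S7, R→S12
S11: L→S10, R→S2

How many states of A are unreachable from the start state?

1

Starting at S1 and following transitions, the reachable set is {S0, S1, S2, S3, S4, S5, S7, S8, S9, S10, S11, S12, S13}. That leaves S6 unreachable — 1 in total.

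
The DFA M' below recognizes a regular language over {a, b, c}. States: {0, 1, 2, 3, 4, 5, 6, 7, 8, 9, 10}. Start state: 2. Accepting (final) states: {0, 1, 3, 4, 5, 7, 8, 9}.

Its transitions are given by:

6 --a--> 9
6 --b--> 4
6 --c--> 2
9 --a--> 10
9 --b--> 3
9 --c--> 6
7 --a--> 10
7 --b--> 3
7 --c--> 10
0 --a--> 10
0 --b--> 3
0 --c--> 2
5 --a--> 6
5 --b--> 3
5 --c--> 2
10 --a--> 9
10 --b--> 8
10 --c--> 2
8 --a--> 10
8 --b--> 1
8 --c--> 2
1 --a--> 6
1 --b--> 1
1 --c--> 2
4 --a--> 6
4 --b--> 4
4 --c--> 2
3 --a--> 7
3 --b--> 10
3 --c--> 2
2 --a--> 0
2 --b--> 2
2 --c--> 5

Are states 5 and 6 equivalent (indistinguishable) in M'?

No

All states are reachable from the start state.
P0 = {0,1,3,4,5,7,8,9} | {2,6,10}.
Refine {0,1,3,4,5,7,8,9} on symbol a: members go to different blocks, giving {0,1,4,5,7,8,9} and {3}.
On input b, block {0,1,4,5,7,8,9} splits into {0,5,7,9} and {1,4,8}.
Split {2,6,10} by δ(·,b) → {6,10} and {2}.
Split {0,5,7,9} by δ(·,c) → {0,5} and {7,9}.
No further refinement is possible. Final partition (6 blocks): {0,5} | {6,10} | {3} | {1,4,8} | {2} | {7,9}.
5 and 6 end up in different blocks, so they are distinguishable. For instance, the string 'ε' is accepted from only 5.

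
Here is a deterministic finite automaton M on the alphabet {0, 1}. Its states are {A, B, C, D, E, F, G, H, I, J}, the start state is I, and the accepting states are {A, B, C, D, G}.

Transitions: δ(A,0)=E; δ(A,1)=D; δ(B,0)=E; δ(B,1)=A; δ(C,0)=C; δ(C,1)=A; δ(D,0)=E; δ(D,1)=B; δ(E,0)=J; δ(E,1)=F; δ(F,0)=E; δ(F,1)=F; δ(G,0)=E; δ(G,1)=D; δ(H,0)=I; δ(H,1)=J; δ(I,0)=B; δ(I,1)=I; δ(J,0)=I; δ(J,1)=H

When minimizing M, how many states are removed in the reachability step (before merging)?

2

No path from I leads to C, G; the other 8 states are all reachable.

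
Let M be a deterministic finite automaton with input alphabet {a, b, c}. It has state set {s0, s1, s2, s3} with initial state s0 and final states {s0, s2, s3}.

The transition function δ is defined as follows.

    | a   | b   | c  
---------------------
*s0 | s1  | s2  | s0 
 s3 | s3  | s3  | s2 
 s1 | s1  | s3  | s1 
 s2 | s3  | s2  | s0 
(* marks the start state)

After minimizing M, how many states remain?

4

All states are reachable from the start state.
Start with accepting vs non-accepting: {s0,s2,s3} | {s1}.
Refine {s0,s2,s3} on symbol a: members go to different blocks, giving {s2,s3} and {s0}.
On input c, block {s2,s3} splits into {s2} and {s3}.
No further refinement is possible. Final partition (4 blocks): {s2} | {s1} | {s0} | {s3}.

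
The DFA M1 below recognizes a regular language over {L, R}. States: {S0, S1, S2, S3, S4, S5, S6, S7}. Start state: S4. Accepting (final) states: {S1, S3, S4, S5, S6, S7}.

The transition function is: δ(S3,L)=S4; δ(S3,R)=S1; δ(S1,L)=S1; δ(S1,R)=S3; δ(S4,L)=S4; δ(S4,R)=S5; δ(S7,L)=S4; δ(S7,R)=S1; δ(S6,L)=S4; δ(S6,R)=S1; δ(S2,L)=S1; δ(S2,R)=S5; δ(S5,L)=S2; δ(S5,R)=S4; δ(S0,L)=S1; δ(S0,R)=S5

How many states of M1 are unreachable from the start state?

Starting at S4 and following transitions, the reachable set is {S1, S2, S3, S4, S5}. That leaves S0, S6, S7 unreachable — 3 in total.

3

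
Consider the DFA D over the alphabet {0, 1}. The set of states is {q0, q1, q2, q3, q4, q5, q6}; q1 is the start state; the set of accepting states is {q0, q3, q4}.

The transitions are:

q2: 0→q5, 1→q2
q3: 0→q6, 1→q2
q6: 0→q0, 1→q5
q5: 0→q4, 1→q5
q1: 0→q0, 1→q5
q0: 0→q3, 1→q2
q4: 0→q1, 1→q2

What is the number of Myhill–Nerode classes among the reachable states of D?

5

Every state is reachable, so we keep all 7.
Initial partition by acceptance: {q0,q3,q4} | {q1,q2,q5,q6}.
On input 0, block {q0,q3,q4} splits into {q3,q4} and {q0}.
Refine {q1,q2,q5,q6} on symbol 0: members go to different blocks, giving {q1,q6} and {q2} and {q5}.
Stable partition: {q3,q4} | {q1,q6} | {q0} | {q2} | {q5} — 5 equivalence classes.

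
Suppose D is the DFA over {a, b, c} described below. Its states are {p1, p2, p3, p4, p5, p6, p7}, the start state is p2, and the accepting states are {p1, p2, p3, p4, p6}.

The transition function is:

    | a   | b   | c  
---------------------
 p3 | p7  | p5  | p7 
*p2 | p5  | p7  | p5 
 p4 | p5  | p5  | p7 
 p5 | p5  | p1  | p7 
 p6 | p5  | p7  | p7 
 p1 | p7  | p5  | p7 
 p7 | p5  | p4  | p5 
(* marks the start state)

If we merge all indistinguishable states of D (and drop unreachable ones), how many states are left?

2

Reachable states from the start: {p1,p2,p4,p5,p7}. Unreachable: {p3,p6} — drop them.
Start with accepting vs non-accepting: {p1,p2,p4} | {p5,p7}.
The partition is now stable with 2 blocks: {p1,p2,p4} | {p5,p7}.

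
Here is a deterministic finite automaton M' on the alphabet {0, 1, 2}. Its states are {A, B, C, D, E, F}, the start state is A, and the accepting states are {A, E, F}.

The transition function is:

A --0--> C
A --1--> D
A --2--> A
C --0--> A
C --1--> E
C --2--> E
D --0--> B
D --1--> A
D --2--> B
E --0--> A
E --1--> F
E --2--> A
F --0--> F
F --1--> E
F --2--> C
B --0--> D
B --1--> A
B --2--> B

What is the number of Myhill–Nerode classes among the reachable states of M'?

All states are reachable from the start state.
Initial partition by acceptance: {A,E,F} | {B,C,D}.
Refine {A,E,F} on symbol 0: members go to different blocks, giving {E,F} and {A}.
Split {E,F} by δ(·,0) → {E} and {F}.
Refine {B,C,D} on symbol 0: members go to different blocks, giving {B,D} and {C}.
Stable partition: {E} | {B,D} | {A} | {F} | {C} — 5 equivalence classes.

5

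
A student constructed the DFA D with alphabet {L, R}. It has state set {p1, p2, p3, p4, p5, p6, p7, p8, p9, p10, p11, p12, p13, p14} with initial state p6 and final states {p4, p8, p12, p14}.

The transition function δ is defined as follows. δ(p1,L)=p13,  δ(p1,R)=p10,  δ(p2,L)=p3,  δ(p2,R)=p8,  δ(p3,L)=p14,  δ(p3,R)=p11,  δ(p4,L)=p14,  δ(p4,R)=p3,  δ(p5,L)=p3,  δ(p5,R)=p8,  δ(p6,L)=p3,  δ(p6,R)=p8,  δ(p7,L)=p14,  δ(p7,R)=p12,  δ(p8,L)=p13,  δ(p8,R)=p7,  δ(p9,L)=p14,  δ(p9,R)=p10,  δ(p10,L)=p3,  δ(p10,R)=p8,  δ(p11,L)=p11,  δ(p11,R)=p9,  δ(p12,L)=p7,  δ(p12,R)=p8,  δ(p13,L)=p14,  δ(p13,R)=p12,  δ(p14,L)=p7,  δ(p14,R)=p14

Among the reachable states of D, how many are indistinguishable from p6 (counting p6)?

Reachable states from the start: {p3,p6,p7,p8,p9,p10,p11,p12,p13,p14}. Unreachable: {p1,p2,p4,p5} — drop them.
P0 = {p8,p12,p14} | {p3,p6,p7,p9,p10,p11,p13}.
Split {p8,p12,p14} by δ(·,R) → {p12,p14} and {p8}.
Refine {p12,p14} on symbol R: members go to different blocks, giving {p12} and {p14}.
Refine {p3,p6,p7,p9,p10,p11,p13} on symbol L: members go to different blocks, giving {p3,p7,p9,p13} and {p6,p10,p11}.
Split {p3,p7,p9,p13} by δ(·,R) → {p3,p9} and {p7,p13}.
Split {p6,p10,p11} by δ(·,L) → {p6,p10} and {p11}.
Refine {p3,p9} on symbol R: members go to different blocks, giving {p3} and {p9}.
No further refinement is possible. Final partition (8 blocks): {p12} | {p3} | {p8} | {p14} | {p6,p10} | {p7,p13} | {p11} | {p9}.
State p6 belongs to the block {p6,p10}, which has 2 states.

2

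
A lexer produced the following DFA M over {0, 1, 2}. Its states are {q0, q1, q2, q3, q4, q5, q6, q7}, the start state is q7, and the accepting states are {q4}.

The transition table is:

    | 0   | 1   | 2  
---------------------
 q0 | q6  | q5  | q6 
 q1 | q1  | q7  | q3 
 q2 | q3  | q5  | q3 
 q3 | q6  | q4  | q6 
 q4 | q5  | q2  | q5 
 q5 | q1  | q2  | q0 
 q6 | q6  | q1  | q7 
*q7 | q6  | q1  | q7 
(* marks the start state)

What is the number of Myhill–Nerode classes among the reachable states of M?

Initial partition by acceptance: {q4} | {q0,q1,q2,q3,q5,q6,q7}.
Split {q0,q1,q2,q3,q5,q6,q7} by δ(·,1) → {q0,q1,q2,q5,q6,q7} and {q3}.
Refine {q0,q1,q2,q5,q6,q7} on symbol 0: members go to different blocks, giving {q0,q1,q5,q6,q7} and {q2}.
Split {q0,q1,q5,q6,q7} by δ(·,1) → {q0,q1,q6,q7} and {q5}.
Split {q0,q1,q6,q7} by δ(·,1) → {q1,q6,q7} and {q0}.
On input 2, block {q1,q6,q7} splits into {q6,q7} and {q1}.
No further refinement is possible. Final partition (7 blocks): {q4} | {q6,q7} | {q3} | {q2} | {q5} | {q0} | {q1}.

7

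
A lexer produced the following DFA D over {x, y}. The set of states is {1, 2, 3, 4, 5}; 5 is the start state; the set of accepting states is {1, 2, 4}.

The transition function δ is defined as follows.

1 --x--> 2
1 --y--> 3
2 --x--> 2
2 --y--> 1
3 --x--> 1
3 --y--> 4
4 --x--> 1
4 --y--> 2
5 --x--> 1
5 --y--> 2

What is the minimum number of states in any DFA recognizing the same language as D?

5

P0 = {1,2,4} | {3,5}.
On input y, block {1,2,4} splits into {2,4} and {1}.
Refine {2,4} on symbol x: members go to different blocks, giving {2} and {4}.
On input y, block {3,5} splits into {3} and {5}.
The partition is now stable with 5 blocks: {2} | {3} | {1} | {4} | {5}.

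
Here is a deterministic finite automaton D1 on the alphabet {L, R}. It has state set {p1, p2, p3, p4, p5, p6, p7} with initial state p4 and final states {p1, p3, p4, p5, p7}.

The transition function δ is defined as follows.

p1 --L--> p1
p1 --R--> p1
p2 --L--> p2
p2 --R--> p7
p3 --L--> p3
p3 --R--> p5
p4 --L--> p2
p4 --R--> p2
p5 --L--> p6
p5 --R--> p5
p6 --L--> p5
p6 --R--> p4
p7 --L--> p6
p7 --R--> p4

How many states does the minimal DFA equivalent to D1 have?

5

Reachable states from the start: {p2,p4,p5,p6,p7}. Unreachable: {p1,p3} — drop them.
P0 = {p4,p5,p7} | {p2,p6}.
Split {p4,p5,p7} by δ(·,R) → {p5,p7} and {p4}.
Split {p5,p7} by δ(·,R) → {p5} and {p7}.
Refine {p2,p6} on symbol L: members go to different blocks, giving {p2} and {p6}.
The partition is now stable with 5 blocks: {p5} | {p2} | {p4} | {p7} | {p6}.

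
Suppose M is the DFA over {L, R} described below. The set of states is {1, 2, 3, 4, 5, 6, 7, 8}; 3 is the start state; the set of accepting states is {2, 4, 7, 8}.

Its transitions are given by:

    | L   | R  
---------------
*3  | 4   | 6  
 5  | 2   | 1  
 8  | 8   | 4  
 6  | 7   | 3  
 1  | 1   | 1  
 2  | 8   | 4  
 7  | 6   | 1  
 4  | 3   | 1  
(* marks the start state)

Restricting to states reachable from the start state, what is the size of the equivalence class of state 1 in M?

1

Reachable states from the start: {1,3,4,6,7}. Unreachable: {2,5,8} — drop them.
Start with accepting vs non-accepting: {4,7} | {1,3,6}.
Refine {1,3,6} on symbol L: members go to different blocks, giving {3,6} and {1}.
No further refinement is possible. Final partition (3 blocks): {4,7} | {3,6} | {1}.
The equivalence class containing 1 is {1}, of size 1.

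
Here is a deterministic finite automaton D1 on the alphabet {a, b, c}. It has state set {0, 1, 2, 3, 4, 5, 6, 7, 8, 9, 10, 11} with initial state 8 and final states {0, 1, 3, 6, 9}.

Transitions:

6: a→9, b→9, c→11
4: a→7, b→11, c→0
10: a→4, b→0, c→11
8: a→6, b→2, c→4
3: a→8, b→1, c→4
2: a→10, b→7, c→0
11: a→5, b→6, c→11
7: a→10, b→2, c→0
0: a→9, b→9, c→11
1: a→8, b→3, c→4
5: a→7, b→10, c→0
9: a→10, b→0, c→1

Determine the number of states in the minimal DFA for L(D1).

All states are reachable from the start state.
Initial partition by acceptance: {0,1,3,6,9} | {2,4,5,7,8,10,11}.
Split {0,1,3,6,9} by δ(·,a) → {1,3,9} and {0,6}.
Split {1,3,9} by δ(·,b) → {1,3} and {9}.
Refine {2,4,5,7,8,10,11} on symbol a: members go to different blocks, giving {2,4,5,7,10,11} and {8}.
Split {2,4,5,7,10,11} by δ(·,b) → {2,4,5,7} and {10,11}.
Split {2,4,5,7} by δ(·,a) → {2,7} and {4,5}.
Stable partition: {1,3} | {2,7} | {0,6} | {9} | {8} | {10,11} | {4,5} — 7 equivalence classes.

7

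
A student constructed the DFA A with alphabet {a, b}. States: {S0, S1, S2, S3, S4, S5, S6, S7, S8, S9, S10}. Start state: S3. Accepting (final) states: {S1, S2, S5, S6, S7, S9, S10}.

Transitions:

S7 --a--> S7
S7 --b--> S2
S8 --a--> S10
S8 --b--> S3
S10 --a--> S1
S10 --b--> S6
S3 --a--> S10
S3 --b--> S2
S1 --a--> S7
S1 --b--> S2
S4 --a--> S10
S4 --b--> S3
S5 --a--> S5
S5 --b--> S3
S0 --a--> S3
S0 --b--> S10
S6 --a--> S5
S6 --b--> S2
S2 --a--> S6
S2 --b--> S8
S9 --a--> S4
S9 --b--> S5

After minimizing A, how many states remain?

7

First remove the unreachable states {S0,S4,S9}; 8 states remain.
Initial partition by acceptance: {S1,S2,S5,S6,S7,S10} | {S3,S8}.
Split {S1,S2,S5,S6,S7,S10} by δ(·,b) → {S1,S6,S7,S10} and {S2,S5}.
Split {S1,S6,S7,S10} by δ(·,a) → {S1,S7,S10} and {S6}.
Refine {S1,S7,S10} on symbol b: members go to different blocks, giving {S1,S7} and {S10}.
Split {S3,S8} by δ(·,b) → {S3} and {S8}.
Split {S2,S5} by δ(·,a) → {S2} and {S5}.
Stable partition: {S1,S7} | {S3} | {S2} | {S6} | {S10} | {S8} | {S5} — 7 equivalence classes.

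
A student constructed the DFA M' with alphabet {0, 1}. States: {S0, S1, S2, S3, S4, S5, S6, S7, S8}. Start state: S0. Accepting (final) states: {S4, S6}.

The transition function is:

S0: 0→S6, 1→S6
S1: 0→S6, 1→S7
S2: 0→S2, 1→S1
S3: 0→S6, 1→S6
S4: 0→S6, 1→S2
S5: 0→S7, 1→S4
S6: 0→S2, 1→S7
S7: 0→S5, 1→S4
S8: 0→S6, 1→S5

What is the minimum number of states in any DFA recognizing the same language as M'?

6

First remove the unreachable states {S3,S8}; 7 states remain.
P0 = {S4,S6} | {S0,S1,S2,S5,S7}.
Split {S4,S6} by δ(·,0) → {S4} and {S6}.
Refine {S0,S1,S2,S5,S7} on symbol 0: members go to different blocks, giving {S2,S5,S7} and {S0,S1}.
On input 1, block {S2,S5,S7} splits into {S5,S7} and {S2}.
Refine {S0,S1} on symbol 1: members go to different blocks, giving {S0} and {S1}.
No further refinement is possible. Final partition (6 blocks): {S4} | {S5,S7} | {S6} | {S0} | {S2} | {S1}.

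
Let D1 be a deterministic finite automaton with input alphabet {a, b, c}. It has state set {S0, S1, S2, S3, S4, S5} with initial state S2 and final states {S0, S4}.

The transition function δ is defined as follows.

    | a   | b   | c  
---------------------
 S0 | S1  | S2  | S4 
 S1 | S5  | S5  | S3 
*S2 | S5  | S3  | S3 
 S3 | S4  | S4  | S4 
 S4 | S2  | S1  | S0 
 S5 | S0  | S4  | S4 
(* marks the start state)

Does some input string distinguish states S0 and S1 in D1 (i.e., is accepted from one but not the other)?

Every state is reachable, so we keep all 6.
Start with accepting vs non-accepting: {S0,S4} | {S1,S2,S3,S5}.
Split {S1,S2,S3,S5} by δ(·,a) → {S1,S2} and {S3,S5}.
Stable partition: {S0,S4} | {S1,S2} | {S3,S5} — 3 equivalence classes.
S0 and S1 end up in different blocks, so they are distinguishable. For instance, the string 'ε' is accepted from only S0.

Yes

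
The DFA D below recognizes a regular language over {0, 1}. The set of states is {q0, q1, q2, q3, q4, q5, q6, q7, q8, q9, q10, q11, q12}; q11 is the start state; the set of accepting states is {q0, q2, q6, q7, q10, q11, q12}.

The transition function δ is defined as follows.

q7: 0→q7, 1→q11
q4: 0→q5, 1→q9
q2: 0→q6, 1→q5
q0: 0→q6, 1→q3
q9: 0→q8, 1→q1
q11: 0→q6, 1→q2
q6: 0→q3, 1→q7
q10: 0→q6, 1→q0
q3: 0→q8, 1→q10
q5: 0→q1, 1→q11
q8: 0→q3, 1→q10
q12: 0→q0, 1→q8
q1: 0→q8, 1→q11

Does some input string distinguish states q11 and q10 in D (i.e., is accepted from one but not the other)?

No

First remove the unreachable states {q4,q9,q12}; 10 states remain.
Initial partition by acceptance: {q0,q2,q6,q7,q10,q11} | {q1,q3,q5,q8}.
Refine {q0,q2,q6,q7,q10,q11} on symbol 0: members go to different blocks, giving {q0,q2,q7,q10,q11} and {q6}.
Split {q0,q2,q7,q10,q11} by δ(·,0) → {q0,q2,q10,q11} and {q7}.
Refine {q0,q2,q10,q11} on symbol 1: members go to different blocks, giving {q0,q2} and {q10,q11}.
No further refinement is possible. Final partition (5 blocks): {q0,q2} | {q1,q3,q5,q8} | {q6} | {q7} | {q10,q11}.
q11 and q10 lie in the same block of the stable partition, so they are equivalent — no string distinguishes them.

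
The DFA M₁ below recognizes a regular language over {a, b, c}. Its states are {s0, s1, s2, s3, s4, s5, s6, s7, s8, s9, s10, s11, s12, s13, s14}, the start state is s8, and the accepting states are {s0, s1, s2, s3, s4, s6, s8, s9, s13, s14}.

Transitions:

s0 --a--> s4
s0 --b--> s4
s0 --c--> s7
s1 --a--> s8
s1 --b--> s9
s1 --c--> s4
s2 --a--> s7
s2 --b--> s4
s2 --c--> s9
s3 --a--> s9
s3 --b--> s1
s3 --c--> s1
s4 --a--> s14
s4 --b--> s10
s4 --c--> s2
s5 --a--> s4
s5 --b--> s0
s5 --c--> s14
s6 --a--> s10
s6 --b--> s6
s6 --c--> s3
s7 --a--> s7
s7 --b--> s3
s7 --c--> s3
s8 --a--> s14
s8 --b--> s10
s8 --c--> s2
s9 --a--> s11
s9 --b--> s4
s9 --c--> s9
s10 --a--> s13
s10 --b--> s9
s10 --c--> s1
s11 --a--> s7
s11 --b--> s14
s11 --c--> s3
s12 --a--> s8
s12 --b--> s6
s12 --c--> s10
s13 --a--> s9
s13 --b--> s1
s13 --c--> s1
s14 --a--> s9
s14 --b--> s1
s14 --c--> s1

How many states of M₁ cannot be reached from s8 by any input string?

4

Starting at s8 and following transitions, the reachable set is {s1, s2, s3, s4, s7, s8, s9, s10, s11, s13, s14}. That leaves s0, s5, s6, s12 unreachable — 4 in total.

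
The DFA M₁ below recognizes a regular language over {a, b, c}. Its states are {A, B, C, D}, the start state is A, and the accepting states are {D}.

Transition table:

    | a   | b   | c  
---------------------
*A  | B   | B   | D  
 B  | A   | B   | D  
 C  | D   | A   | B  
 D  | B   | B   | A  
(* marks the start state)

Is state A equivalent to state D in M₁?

Reachable states from the start: {A,B,D}. Unreachable: {C} — drop them.
Initial partition by acceptance: {D} | {A,B}.
No further refinement is possible. Final partition (2 blocks): {D} | {A,B}.
A and D end up in different blocks, so they are distinguishable. For instance, the string 'ε' is accepted from only D.

No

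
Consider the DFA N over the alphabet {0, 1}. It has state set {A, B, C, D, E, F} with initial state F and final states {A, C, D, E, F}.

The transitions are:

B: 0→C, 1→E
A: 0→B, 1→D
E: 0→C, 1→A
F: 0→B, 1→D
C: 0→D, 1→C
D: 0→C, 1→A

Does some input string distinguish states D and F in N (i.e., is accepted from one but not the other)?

Yes

All states are reachable from the start state.
Start with accepting vs non-accepting: {A,C,D,E,F} | {B}.
On input 0, block {A,C,D,E,F} splits into {C,D,E} and {A,F}.
Refine {C,D,E} on symbol 1: members go to different blocks, giving {D,E} and {C}.
The partition is now stable with 4 blocks: {D,E} | {B} | {A,F} | {C}.
D and F end up in different blocks, so they are distinguishable. For instance, the string '0' is accepted from only D.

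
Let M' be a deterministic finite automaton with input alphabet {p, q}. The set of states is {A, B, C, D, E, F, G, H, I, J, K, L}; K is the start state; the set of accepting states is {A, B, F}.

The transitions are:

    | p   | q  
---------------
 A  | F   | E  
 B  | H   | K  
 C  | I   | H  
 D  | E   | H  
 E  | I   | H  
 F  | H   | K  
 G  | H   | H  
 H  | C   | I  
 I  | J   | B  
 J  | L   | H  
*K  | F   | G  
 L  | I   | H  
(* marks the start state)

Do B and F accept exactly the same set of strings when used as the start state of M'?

Yes

Reachable states from the start: {B,C,F,G,H,I,J,K,L}. Unreachable: {A,D,E} — drop them.
Start with accepting vs non-accepting: {B,F} | {C,G,H,I,J,K,L}.
On input p, block {C,G,H,I,J,K,L} splits into {C,G,H,I,J,L} and {K}.
On input q, block {C,G,H,I,J,L} splits into {C,G,H,J,L} and {I}.
Split {C,G,H,J,L} by δ(·,p) → {G,H,J} and {C,L}.
Split {G,H,J} by δ(·,p) → {H,J} and {G}.
Refine {H,J} on symbol q: members go to different blocks, giving {H} and {J}.
Stable partition: {B,F} | {H} | {K} | {I} | {C,L} | {G} | {J} — 7 equivalence classes.
B and F lie in the same block of the stable partition, so they are equivalent — no string distinguishes them.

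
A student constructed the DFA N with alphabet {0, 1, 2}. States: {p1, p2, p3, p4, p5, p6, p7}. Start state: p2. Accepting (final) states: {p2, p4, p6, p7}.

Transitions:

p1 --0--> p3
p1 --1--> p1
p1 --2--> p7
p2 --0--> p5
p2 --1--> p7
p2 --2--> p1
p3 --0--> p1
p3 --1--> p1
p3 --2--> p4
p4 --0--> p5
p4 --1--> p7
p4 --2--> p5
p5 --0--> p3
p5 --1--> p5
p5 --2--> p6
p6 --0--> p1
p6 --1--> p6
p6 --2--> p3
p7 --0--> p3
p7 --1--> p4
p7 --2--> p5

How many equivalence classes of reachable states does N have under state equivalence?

Start with accepting vs non-accepting: {p2,p4,p6,p7} | {p1,p3,p5}.
No further refinement is possible. Final partition (2 blocks): {p2,p4,p6,p7} | {p1,p3,p5}.

2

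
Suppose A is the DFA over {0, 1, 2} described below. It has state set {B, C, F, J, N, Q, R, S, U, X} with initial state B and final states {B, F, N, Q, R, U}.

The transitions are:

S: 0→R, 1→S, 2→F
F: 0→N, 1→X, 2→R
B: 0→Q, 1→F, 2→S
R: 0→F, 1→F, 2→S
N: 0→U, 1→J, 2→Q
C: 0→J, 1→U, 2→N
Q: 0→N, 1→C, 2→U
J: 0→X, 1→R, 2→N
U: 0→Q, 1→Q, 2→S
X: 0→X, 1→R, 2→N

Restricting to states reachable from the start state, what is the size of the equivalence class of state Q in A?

Every state is reachable, so we keep all 10.
P0 = {B,F,N,Q,R,U} | {C,J,S,X}.
Split {B,F,N,Q,R,U} by δ(·,1) → {B,R,U} and {F,N,Q}.
On input 0, block {C,J,S,X} splits into {C,J,X} and {S}.
Split {F,N,Q} by δ(·,0) → {F,Q} and {N}.
The partition is now stable with 5 blocks: {B,R,U} | {C,J,X} | {F,Q} | {S} | {N}.
The equivalence class containing Q is {F,Q}, of size 2.

2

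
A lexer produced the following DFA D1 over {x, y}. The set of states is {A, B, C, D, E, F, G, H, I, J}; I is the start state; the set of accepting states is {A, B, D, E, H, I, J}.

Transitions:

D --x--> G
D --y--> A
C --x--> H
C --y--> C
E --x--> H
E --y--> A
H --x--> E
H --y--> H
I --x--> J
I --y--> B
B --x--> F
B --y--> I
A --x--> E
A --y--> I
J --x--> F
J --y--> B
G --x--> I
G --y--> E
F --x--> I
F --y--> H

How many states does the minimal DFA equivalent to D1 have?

First remove the unreachable states {C,D,G}; 7 states remain.
Initial partition by acceptance: {A,B,E,H,I,J} | {F}.
Split {A,B,E,H,I,J} by δ(·,x) → {A,E,H,I} and {B,J}.
Refine {A,E,H,I} on symbol x: members go to different blocks, giving {A,E,H} and {I}.
On input y, block {A,E,H} splits into {E,H} and {A}.
Split {E,H} by δ(·,y) → {E} and {H}.
On input y, block {B,J} splits into {B} and {J}.
No further refinement is possible. Final partition (7 blocks): {E} | {F} | {B} | {I} | {A} | {H} | {J}.

7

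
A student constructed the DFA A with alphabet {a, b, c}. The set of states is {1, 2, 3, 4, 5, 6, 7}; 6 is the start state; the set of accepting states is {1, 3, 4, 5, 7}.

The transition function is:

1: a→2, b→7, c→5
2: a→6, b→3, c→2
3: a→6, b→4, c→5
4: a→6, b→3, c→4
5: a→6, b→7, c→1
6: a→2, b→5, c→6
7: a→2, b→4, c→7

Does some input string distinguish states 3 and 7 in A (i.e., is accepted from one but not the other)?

All states are reachable from the start state.
Start with accepting vs non-accepting: {1,3,4,5,7} | {2,6}.
No further refinement is possible. Final partition (2 blocks): {1,3,4,5,7} | {2,6}.
3 and 7 lie in the same block of the stable partition, so they are equivalent — no string distinguishes them.

No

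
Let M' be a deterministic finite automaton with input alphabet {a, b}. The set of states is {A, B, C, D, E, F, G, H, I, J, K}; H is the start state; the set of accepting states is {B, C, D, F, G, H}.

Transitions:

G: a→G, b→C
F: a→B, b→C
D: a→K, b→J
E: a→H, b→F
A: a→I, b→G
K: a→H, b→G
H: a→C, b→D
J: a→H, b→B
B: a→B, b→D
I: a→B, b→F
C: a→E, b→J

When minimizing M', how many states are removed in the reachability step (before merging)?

BFS from H reaches {B, C, D, E, F, G, H, J, K}; the 2 state(s) A, I are never visited.

2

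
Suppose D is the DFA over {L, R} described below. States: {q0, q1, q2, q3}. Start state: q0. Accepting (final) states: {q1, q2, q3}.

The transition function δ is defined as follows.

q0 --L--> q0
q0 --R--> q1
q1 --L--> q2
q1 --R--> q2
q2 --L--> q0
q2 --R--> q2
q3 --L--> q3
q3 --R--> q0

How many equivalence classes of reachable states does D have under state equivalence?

3

States {q3} cannot be reached from the start state, so discard them.
Start with accepting vs non-accepting: {q1,q2} | {q0}.
Refine {q1,q2} on symbol L: members go to different blocks, giving {q1} and {q2}.
No further refinement is possible. Final partition (3 blocks): {q1} | {q0} | {q2}.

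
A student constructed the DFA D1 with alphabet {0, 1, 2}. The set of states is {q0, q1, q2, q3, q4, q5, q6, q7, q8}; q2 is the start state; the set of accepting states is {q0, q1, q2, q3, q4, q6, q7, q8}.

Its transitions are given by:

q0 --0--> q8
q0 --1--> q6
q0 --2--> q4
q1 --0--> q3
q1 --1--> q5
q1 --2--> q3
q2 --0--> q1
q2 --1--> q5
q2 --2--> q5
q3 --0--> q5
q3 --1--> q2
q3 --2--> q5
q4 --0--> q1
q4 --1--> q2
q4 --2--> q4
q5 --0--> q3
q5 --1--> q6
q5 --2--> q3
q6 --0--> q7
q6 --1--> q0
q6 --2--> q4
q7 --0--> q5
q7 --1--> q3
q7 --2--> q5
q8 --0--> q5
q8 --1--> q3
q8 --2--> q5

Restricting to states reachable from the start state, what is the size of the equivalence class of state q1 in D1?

Initial partition by acceptance: {q0,q1,q2,q3,q4,q6,q7,q8} | {q5}.
Split {q0,q1,q2,q3,q4,q6,q7,q8} by δ(·,0) → {q0,q1,q2,q4,q6} and {q3,q7,q8}.
On input 0, block {q0,q1,q2,q4,q6} splits into {q0,q1,q6} and {q2,q4}.
Refine {q0,q1,q6} on symbol 1: members go to different blocks, giving {q0,q6} and {q1}.
Refine {q3,q7,q8} on symbol 1: members go to different blocks, giving {q7,q8} and {q3}.
On input 1, block {q2,q4} splits into {q2} and {q4}.
The partition is now stable with 7 blocks: {q0,q6} | {q5} | {q7,q8} | {q2} | {q1} | {q3} | {q4}.
State q1 belongs to the block {q1}, which has 1 states.

1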